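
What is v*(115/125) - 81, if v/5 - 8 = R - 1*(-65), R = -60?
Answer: -106/5 ≈ -21.200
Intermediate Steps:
v = 65 (v = 40 + 5*(-60 - 1*(-65)) = 40 + 5*(-60 + 65) = 40 + 5*5 = 40 + 25 = 65)
v*(115/125) - 81 = 65*(115/125) - 81 = 65*(115*(1/125)) - 81 = 65*(23/25) - 81 = 299/5 - 81 = -106/5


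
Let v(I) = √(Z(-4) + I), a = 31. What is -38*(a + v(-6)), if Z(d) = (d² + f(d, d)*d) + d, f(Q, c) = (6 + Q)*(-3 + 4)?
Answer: -1178 - 38*I*√2 ≈ -1178.0 - 53.74*I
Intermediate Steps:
f(Q, c) = 6 + Q (f(Q, c) = (6 + Q)*1 = 6 + Q)
Z(d) = d + d² + d*(6 + d) (Z(d) = (d² + (6 + d)*d) + d = (d² + d*(6 + d)) + d = d + d² + d*(6 + d))
v(I) = √(4 + I) (v(I) = √(-4*(7 + 2*(-4)) + I) = √(-4*(7 - 8) + I) = √(-4*(-1) + I) = √(4 + I))
-38*(a + v(-6)) = -38*(31 + √(4 - 6)) = -38*(31 + √(-2)) = -38*(31 + I*√2) = -1178 - 38*I*√2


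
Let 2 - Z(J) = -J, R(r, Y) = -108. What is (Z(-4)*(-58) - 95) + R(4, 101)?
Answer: -87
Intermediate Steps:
Z(J) = 2 + J (Z(J) = 2 - (-1)*J = 2 + J)
(Z(-4)*(-58) - 95) + R(4, 101) = ((2 - 4)*(-58) - 95) - 108 = (-2*(-58) - 95) - 108 = (116 - 95) - 108 = 21 - 108 = -87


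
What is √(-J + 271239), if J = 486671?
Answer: 2*I*√53858 ≈ 464.15*I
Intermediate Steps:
√(-J + 271239) = √(-1*486671 + 271239) = √(-486671 + 271239) = √(-215432) = 2*I*√53858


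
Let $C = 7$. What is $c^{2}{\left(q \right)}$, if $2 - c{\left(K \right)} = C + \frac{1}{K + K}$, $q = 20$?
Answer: $\frac{40401}{1600} \approx 25.251$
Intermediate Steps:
$c{\left(K \right)} = -5 - \frac{1}{2 K}$ ($c{\left(K \right)} = 2 - \left(7 + \frac{1}{K + K}\right) = 2 - \left(7 + \frac{1}{2 K}\right) = -5 - \frac{1}{2 K}$)
$c^{2}{\left(q \right)} = \left(-5 - \frac{1}{2 \cdot 20}\right)^{2} = \left(-5 - \frac{1}{40}\right)^{2} = \left(- \frac{201}{40}\right)^{2} = \frac{40401}{1600}$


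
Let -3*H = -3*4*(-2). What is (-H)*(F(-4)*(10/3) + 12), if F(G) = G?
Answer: -32/3 ≈ -10.667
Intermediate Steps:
H = -8 (H = -(-3*4)*(-2)/3 = -(-4)*(-2) = -1/3*24 = -8)
(-H)*(F(-4)*(10/3) + 12) = (-1*(-8))*(-40/3 + 12) = 8*(-40/3 + 12) = 8*(-4/3) = -32/3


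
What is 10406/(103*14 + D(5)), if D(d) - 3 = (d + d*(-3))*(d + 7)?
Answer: 10406/1325 ≈ 7.8536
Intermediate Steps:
D(d) = 3 - 2*d*(7 + d) (D(d) = 3 + (d + d*(-3))*(d + 7) = 3 + (d - 3*d)*(7 + d) = 3 + (-2*d)*(7 + d) = 3 - 2*d*(7 + d))
10406/(103*14 + D(5)) = 10406/(103*14 + (3 - 14*5 - 2*5²)) = 10406/(1442 + (3 - 70 - 2*25)) = 10406/(1442 + (3 - 70 - 50)) = 10406/(1442 - 117) = 10406/1325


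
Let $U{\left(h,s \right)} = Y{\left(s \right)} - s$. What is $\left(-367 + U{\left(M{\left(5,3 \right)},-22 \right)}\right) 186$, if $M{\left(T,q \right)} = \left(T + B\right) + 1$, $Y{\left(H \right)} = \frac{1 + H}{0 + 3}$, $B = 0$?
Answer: $-65472$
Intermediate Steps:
$Y{\left(H \right)} = \frac{1}{3} + \frac{H}{3}$ ($Y{\left(H \right)} = \frac{1 + H}{3} = \left(1 + H\right) \frac{1}{3} = \frac{1}{3} + \frac{H}{3}$)
$M{\left(T,q \right)} = 1 + T$ ($M{\left(T,q \right)} = \left(T + 0\right) + 1 = T + 1 = 1 + T$)
$U{\left(h,s \right)} = \frac{1}{3} - \frac{2 s}{3}$ ($U{\left(h,s \right)} = \left(\frac{1}{3} + \frac{s}{3}\right) - s = \frac{1}{3} - \frac{2 s}{3}$)
$\left(-367 + U{\left(M{\left(5,3 \right)},-22 \right)}\right) 186 = \left(-367 + \left(\frac{1}{3} - - \frac{44}{3}\right)\right) 186 = \left(-367 + \left(\frac{1}{3} + \frac{44}{3}\right)\right) 186 = \left(-367 + 15\right) 186 = \left(-352\right) 186 = -65472$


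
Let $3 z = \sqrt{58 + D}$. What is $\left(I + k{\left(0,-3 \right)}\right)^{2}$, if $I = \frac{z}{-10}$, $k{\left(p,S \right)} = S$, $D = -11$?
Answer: $\frac{\left(90 + \sqrt{47}\right)^{2}}{900} \approx 10.423$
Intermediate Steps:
$z = \frac{\sqrt{47}}{3}$ ($z = \frac{\sqrt{58 - 11}}{3} = \frac{\sqrt{47}}{3} \approx 2.2852$)
$I = - \frac{\sqrt{47}}{30}$ ($I = \frac{\frac{1}{3} \sqrt{47}}{-10} = \frac{\sqrt{47}}{3} \left(- \frac{1}{10}\right) = - \frac{\sqrt{47}}{30} \approx -0.22852$)
$\left(I + k{\left(0,-3 \right)}\right)^{2} = \left(- \frac{\sqrt{47}}{30} - 3\right)^{2} = \left(-3 - \frac{\sqrt{47}}{30}\right)^{2}$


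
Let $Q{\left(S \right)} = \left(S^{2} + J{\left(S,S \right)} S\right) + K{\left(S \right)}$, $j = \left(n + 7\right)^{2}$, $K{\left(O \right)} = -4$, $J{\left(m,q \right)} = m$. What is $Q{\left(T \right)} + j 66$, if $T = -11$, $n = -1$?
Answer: $2614$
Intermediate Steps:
$j = 36$ ($j = \left(-1 + 7\right)^{2} = 6^{2} = 36$)
$Q{\left(S \right)} = -4 + 2 S^{2}$ ($Q{\left(S \right)} = \left(S^{2} + S S\right) - 4 = \left(S^{2} + S^{2}\right) - 4 = 2 S^{2} - 4 = -4 + 2 S^{2}$)
$Q{\left(T \right)} + j 66 = \left(-4 + 2 \left(-11\right)^{2}\right) + 36 \cdot 66 = \left(-4 + 2 \cdot 121\right) + 2376 = \left(-4 + 242\right) + 2376 = 238 + 2376 = 2614$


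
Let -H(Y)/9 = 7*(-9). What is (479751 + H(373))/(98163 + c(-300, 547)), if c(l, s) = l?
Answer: 160106/32621 ≈ 4.9081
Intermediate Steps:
H(Y) = 567 (H(Y) = -63*(-9) = -9*(-63) = 567)
(479751 + H(373))/(98163 + c(-300, 547)) = (479751 + 567)/(98163 - 300) = 480318/97863 = 480318*(1/97863) = 160106/32621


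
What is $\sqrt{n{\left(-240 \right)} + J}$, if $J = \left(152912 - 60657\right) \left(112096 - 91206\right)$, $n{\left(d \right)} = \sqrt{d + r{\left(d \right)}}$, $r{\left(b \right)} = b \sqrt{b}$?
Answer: $\sqrt{1927206950 + 4 \sqrt{15} \sqrt{-1 - 4 i \sqrt{15}}} \approx 43900.0 - 0.0005 i$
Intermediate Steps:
$r{\left(b \right)} = b^{\frac{3}{2}}$
$n{\left(d \right)} = \sqrt{d + d^{\frac{3}{2}}}$
$J = 1927206950$ ($J = 92255 \cdot 20890 = 1927206950$)
$\sqrt{n{\left(-240 \right)} + J} = \sqrt{\sqrt{-240 + \left(-240\right)^{\frac{3}{2}}} + 1927206950} = \sqrt{\sqrt{-240 - 960 i \sqrt{15}} + 1927206950} = \sqrt{1927206950 + \sqrt{-240 - 960 i \sqrt{15}}}$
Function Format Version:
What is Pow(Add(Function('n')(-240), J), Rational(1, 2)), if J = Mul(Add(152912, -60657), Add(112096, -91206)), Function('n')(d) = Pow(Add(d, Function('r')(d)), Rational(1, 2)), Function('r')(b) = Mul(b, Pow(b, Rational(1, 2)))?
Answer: Pow(Add(1927206950, Mul(4, Pow(15, Rational(1, 2)), Pow(Add(-1, Mul(-4, I, Pow(15, Rational(1, 2)))), Rational(1, 2)))), Rational(1, 2)) ≈ Add(43900., Mul(-0.e-4, I))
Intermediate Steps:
Function('r')(b) = Pow(b, Rational(3, 2))
Function('n')(d) = Pow(Add(d, Pow(d, Rational(3, 2))), Rational(1, 2))
J = 1927206950 (J = Mul(92255, 20890) = 1927206950)
Pow(Add(Function('n')(-240), J), Rational(1, 2)) = Pow(Add(Pow(Add(-240, Pow(-240, Rational(3, 2))), Rational(1, 2)), 1927206950), Rational(1, 2)) = Pow(Add(Pow(Add(-240, Mul(-960, I, Pow(15, Rational(1, 2)))), Rational(1, 2)), 1927206950), Rational(1, 2)) = Pow(Add(1927206950, Pow(Add(-240, Mul(-960, I, Pow(15, Rational(1, 2)))), Rational(1, 2))), Rational(1, 2))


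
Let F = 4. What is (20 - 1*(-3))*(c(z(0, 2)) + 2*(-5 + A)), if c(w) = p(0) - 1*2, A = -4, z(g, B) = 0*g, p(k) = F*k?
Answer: -460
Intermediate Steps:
p(k) = 4*k
z(g, B) = 0
c(w) = -2 (c(w) = 4*0 - 1*2 = 0 - 2 = -2)
(20 - 1*(-3))*(c(z(0, 2)) + 2*(-5 + A)) = (20 - 1*(-3))*(-2 + 2*(-5 - 4)) = (20 + 3)*(-2 + 2*(-9)) = 23*(-2 - 18) = 23*(-20) = -460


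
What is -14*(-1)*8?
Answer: 112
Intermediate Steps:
-14*(-1)*8 = 14*8 = 112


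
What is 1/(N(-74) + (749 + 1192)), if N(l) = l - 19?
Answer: 1/1848 ≈ 0.00054113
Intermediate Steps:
N(l) = -19 + l
1/(N(-74) + (749 + 1192)) = 1/((-19 - 74) + (749 + 1192)) = 1/(-93 + 1941) = 1/1848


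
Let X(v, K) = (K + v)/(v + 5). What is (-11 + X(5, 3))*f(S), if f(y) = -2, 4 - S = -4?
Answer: 102/5 ≈ 20.400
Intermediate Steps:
S = 8 (S = 4 - 1*(-4) = 4 + 4 = 8)
X(v, K) = (K + v)/(5 + v)
(-11 + X(5, 3))*f(S) = (-11 + (3 + 5)/(5 + 5))*(-2) = (-11 + 8/10)*(-2) = (-11 + (⅒)*8)*(-2) = (-11 + ⅘)*(-2) = -51/5*(-2) = 102/5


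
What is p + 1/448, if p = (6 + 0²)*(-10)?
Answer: -26879/448 ≈ -59.998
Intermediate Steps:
p = -60 (p = (6 + 0)*(-10) = 6*(-10) = -60)
p + 1/448 = -60 + 1/448 = -26879/448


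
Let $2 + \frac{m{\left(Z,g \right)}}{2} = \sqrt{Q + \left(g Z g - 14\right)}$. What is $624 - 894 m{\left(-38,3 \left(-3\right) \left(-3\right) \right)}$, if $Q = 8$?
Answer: $4200 - 3576 i \sqrt{6927} \approx 4200.0 - 2.9763 \cdot 10^{5} i$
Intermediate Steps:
$m{\left(Z,g \right)} = -4 + 2 \sqrt{-6 + Z g^{2}}$ ($m{\left(Z,g \right)} = -4 + 2 \sqrt{8 + \left(g Z g - 14\right)} = -4 + 2 \sqrt{8 + \left(Z g g - 14\right)} = -4 + 2 \sqrt{8 + \left(Z g^{2} - 14\right)} = -4 + 2 \sqrt{8 + \left(-14 + Z g^{2}\right)} = -4 + 2 \sqrt{-6 + Z g^{2}}$)
$624 - 894 m{\left(-38,3 \left(-3\right) \left(-3\right) \right)} = 624 - 894 \left(-4 + 2 \sqrt{-6 - 38 \left(3 \left(-3\right) \left(-3\right)\right)^{2}}\right) = 624 - 894 \left(-4 + 2 \sqrt{-6 - 38 \left(\left(-9\right) \left(-3\right)\right)^{2}}\right) = 624 - 894 \left(-4 + 2 \sqrt{-6 - 38 \cdot 27^{2}}\right) = 624 - 894 \left(-4 + 2 \sqrt{-6 - 27702}\right) = 624 - 894 \left(-4 + 2 \sqrt{-27708}\right) = 624 - 894 \left(-4 + 2 \cdot 2 i \sqrt{6927}\right) = 624 - 894 \left(-4 + 4 i \sqrt{6927}\right) = 624 + \left(3576 - 3576 i \sqrt{6927}\right) = 4200 - 3576 i \sqrt{6927}$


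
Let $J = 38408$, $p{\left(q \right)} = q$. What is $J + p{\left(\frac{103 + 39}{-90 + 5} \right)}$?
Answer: $\frac{3264538}{85} \approx 38406.0$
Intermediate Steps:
$J + p{\left(\frac{103 + 39}{-90 + 5} \right)} = 38408 + \frac{103 + 39}{-90 + 5} = 38408 + \frac{142}{-85} = 38408 + 142 \left(- \frac{1}{85}\right) = 38408 - \frac{142}{85} = \frac{3264538}{85}$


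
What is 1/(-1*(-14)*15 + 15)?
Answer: 1/225 ≈ 0.0044444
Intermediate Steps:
1/(-1*(-14)*15 + 15) = 1/(14*15 + 15) = 1/(210 + 15) = 1/225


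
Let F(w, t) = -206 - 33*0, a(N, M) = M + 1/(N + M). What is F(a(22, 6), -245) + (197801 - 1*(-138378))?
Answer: 335973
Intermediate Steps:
a(N, M) = M + 1/(M + N)
F(w, t) = -206 (F(w, t) = -206 - 1*0 = -206 + 0 = -206)
F(a(22, 6), -245) + (197801 - 1*(-138378)) = -206 + (197801 - 1*(-138378)) = -206 + (197801 + 138378) = -206 + 336179 = 335973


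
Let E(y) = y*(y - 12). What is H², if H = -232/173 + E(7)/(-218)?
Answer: 1982119441/1422345796 ≈ 1.3936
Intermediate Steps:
E(y) = y*(-12 + y)
H = -44521/37714 (H = -232/173 + (7*(-12 + 7))/(-218) = -232*1/173 + (7*(-5))*(-1/218) = -232/173 - 35*(-1/218) = -232/173 + 35/218 = -44521/37714 ≈ -1.1805)
H² = (-44521/37714)² = 1982119441/1422345796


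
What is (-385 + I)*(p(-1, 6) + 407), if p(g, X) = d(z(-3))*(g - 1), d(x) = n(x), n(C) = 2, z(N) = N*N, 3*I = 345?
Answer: -108810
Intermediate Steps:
I = 115 (I = (1/3)*345 = 115)
z(N) = N**2
d(x) = 2
p(g, X) = -2 + 2*g (p(g, X) = 2*(g - 1) = 2*(-1 + g) = -2 + 2*g)
(-385 + I)*(p(-1, 6) + 407) = (-385 + 115)*((-2 + 2*(-1)) + 407) = -270*((-2 - 2) + 407) = -270*(-4 + 407) = -270*403 = -108810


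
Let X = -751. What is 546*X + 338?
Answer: -409708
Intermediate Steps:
546*X + 338 = 546*(-751) + 338 = -410046 + 338 = -409708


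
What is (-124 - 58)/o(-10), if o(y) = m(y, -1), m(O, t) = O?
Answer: 91/5 ≈ 18.200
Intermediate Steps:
o(y) = y
(-124 - 58)/o(-10) = (-124 - 58)/(-10) = -182*(-⅒) = 91/5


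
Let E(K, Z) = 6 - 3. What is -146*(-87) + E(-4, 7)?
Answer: 12705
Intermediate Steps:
E(K, Z) = 3
-146*(-87) + E(-4, 7) = -146*(-87) + 3 = 12702 + 3 = 12705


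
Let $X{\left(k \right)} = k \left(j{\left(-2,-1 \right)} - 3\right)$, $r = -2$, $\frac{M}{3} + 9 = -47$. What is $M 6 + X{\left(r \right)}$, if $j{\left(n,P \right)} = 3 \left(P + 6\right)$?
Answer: $-1032$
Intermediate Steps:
$j{\left(n,P \right)} = 18 + 3 P$ ($j{\left(n,P \right)} = 3 \left(6 + P\right) = 18 + 3 P$)
$M = -168$ ($M = -27 + 3 \left(-47\right) = -27 - 141 = -168$)
$X{\left(k \right)} = 12 k$ ($X{\left(k \right)} = k \left(\left(18 + 3 \left(-1\right)\right) - 3\right) = k \left(\left(18 - 3\right) - 3\right) = k \left(15 - 3\right) = k 12 = 12 k$)
$M 6 + X{\left(r \right)} = \left(-168\right) 6 + 12 \left(-2\right) = -1008 - 24 = -1032$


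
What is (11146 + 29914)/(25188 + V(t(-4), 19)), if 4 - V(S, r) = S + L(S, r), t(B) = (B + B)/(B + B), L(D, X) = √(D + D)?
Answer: 1034342460/634586479 + 41060*√2/634586479 ≈ 1.6300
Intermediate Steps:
L(D, X) = √2*√D (L(D, X) = √(2*D) = √2*√D)
t(B) = 1 (t(B) = (2*B)/((2*B)) = (2*B)*(1/(2*B)) = 1)
V(S, r) = 4 - S - √2*√S (V(S, r) = 4 - (S + √2*√S) = 4 + (-S - √2*√S) = 4 - S - √2*√S)
(11146 + 29914)/(25188 + V(t(-4), 19)) = (11146 + 29914)/(25188 + (4 - 1*1 - √2*√1)) = 41060/(25188 + (4 - 1 - 1*√2*1)) = 41060/(25188 + (4 - 1 - √2)) = 41060/(25188 + (3 - √2)) = 41060/(25191 - √2)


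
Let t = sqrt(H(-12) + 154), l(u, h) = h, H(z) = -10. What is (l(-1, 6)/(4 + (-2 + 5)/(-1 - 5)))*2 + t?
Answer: 108/7 ≈ 15.429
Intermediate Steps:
t = 12 (t = sqrt(-10 + 154) = sqrt(144) = 12)
(l(-1, 6)/(4 + (-2 + 5)/(-1 - 5)))*2 + t = (6/(4 + (-2 + 5)/(-1 - 5)))*2 + 12 = (6/(4 + 3/(-6)))*2 + 12 = (6/(4 + 3*(-1/6)))*2 + 12 = (6/(4 - 1/2))*2 + 12 = (6/(7/2))*2 + 12 = (6*(2/7))*2 + 12 = (12/7)*2 + 12 = 24/7 + 12 = 108/7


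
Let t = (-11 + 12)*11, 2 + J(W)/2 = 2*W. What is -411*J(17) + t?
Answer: -26293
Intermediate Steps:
J(W) = -4 + 4*W (J(W) = -4 + 2*(2*W) = -4 + 4*W)
t = 11 (t = 1*11 = 11)
-411*J(17) + t = -411*(-4 + 4*17) + 11 = -411*(-4 + 68) + 11 = -411*64 + 11 = -26304 + 11 = -26293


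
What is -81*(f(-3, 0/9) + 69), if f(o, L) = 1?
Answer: -5670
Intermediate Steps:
-81*(f(-3, 0/9) + 69) = -81*(1 + 69) = -81*70 = -5670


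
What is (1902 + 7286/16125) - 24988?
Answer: -372254464/16125 ≈ -23086.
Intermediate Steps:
(1902 + 7286/16125) - 24988 = 30677036/16125 - 24988 = -372254464/16125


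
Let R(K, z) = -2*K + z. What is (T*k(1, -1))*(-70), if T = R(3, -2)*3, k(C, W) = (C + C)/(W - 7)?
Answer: -420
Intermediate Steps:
R(K, z) = z - 2*K
k(C, W) = 2*C/(-7 + W) (k(C, W) = (2*C)/(-7 + W) = 2*C/(-7 + W))
T = -24 (T = (-2 - 2*3)*3 = (-2 - 6)*3 = -8*3 = -24)
(T*k(1, -1))*(-70) = -48/(-7 - 1)*(-70) = -48/(-8)*(-70) = -48*(-1)/8*(-70) = -24*(-1/4)*(-70) = 6*(-70) = -420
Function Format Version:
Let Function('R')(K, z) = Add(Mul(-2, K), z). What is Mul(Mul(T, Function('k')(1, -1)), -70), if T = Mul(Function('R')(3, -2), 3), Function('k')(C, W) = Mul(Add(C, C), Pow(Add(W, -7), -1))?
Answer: -420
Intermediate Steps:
Function('R')(K, z) = Add(z, Mul(-2, K))
Function('k')(C, W) = Mul(2, C, Pow(Add(-7, W), -1)) (Function('k')(C, W) = Mul(Mul(2, C), Pow(Add(-7, W), -1)) = Mul(2, C, Pow(Add(-7, W), -1)))
T = -24 (T = Mul(Add(-2, Mul(-2, 3)), 3) = Mul(Add(-2, -6), 3) = Mul(-8, 3) = -24)
Mul(Mul(T, Function('k')(1, -1)), -70) = Mul(Mul(-24, Mul(2, 1, Pow(Add(-7, -1), -1))), -70) = Mul(Mul(-24, Mul(2, 1, Pow(-8, -1))), -70) = Mul(Mul(-24, Mul(2, 1, Rational(-1, 8))), -70) = Mul(Mul(-24, Rational(-1, 4)), -70) = Mul(6, -70) = -420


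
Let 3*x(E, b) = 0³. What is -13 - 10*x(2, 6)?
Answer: -13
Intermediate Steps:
x(E, b) = 0 (x(E, b) = (⅓)*0³ = (⅓)*0 = 0)
-13 - 10*x(2, 6) = -13 - 10*0 = -13 + 0 = -13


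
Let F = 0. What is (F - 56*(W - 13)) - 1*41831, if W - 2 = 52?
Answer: -44127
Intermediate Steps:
W = 54 (W = 2 + 52 = 54)
(F - 56*(W - 13)) - 1*41831 = (0 - 56*(54 - 13)) - 1*41831 = (0 - 56*41) - 41831 = (0 - 2296) - 41831 = -2296 - 41831 = -44127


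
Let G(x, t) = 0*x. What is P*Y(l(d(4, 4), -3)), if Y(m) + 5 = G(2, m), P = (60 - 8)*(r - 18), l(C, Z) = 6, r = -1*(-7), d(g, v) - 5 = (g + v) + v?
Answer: 2860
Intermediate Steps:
d(g, v) = 5 + g + 2*v (d(g, v) = 5 + ((g + v) + v) = 5 + (g + 2*v) = 5 + g + 2*v)
r = 7
P = -572 (P = (60 - 8)*(7 - 18) = 52*(-11) = -572)
G(x, t) = 0
Y(m) = -5 (Y(m) = -5 + 0 = -5)
P*Y(l(d(4, 4), -3)) = -572*(-5) = 2860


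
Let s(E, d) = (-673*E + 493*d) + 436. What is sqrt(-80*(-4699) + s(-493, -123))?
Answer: sqrt(647506) ≈ 804.68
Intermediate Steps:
s(E, d) = 436 - 673*E + 493*d
sqrt(-80*(-4699) + s(-493, -123)) = sqrt(-80*(-4699) + (436 - 673*(-493) + 493*(-123))) = sqrt(375920 + (436 + 331789 - 60639)) = sqrt(375920 + 271586) = sqrt(647506)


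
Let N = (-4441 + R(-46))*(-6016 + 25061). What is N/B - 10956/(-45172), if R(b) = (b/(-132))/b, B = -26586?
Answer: 126089481539533/39631112136 ≈ 3181.6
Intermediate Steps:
R(b) = -1/132 (R(b) = (b*(-1/132))/b = (-b/132)/b = -1/132)
N = -11164426585/132 (N = (-4441 - 1/132)*(-6016 + 25061) = -586213/132*19045 = -11164426585/132 ≈ -8.4579e+7)
N/B - 10956/(-45172) = -11164426585/132/(-26586) - 10956/(-45172) = -11164426585/132*(-1/26586) - 10956*(-1/45172) = 11164426585/3509352 + 2739/11293 = 126089481539533/39631112136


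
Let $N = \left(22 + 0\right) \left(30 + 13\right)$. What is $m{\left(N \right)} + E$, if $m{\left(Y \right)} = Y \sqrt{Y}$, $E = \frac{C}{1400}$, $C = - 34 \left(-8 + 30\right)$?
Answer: $- \frac{187}{350} + 946 \sqrt{946} \approx 29096.0$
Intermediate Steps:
$C = -748$ ($C = \left(-34\right) 22 = -748$)
$N = 946$ ($N = 22 \cdot 43 = 946$)
$E = - \frac{187}{350}$ ($E = - \frac{748}{1400} = \left(-748\right) \frac{1}{1400} = - \frac{187}{350} \approx -0.53429$)
$m{\left(Y \right)} = Y^{\frac{3}{2}}$
$m{\left(N \right)} + E = 946^{\frac{3}{2}} - \frac{187}{350} = 946 \sqrt{946} - \frac{187}{350} = - \frac{187}{350} + 946 \sqrt{946}$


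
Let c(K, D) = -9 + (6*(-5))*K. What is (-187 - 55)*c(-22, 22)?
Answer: -157542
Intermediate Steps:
c(K, D) = -9 - 30*K
(-187 - 55)*c(-22, 22) = (-187 - 55)*(-9 - 30*(-22)) = -242*(-9 + 660) = -242*651 = -157542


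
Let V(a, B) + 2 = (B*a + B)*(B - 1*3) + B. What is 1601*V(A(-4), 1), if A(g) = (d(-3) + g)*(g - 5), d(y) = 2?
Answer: -62439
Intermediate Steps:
A(g) = (-5 + g)*(2 + g) (A(g) = (2 + g)*(g - 5) = (2 + g)*(-5 + g) = (-5 + g)*(2 + g))
V(a, B) = -2 + B + (-3 + B)*(B + B*a) (V(a, B) = -2 + ((B*a + B)*(B - 1*3) + B) = -2 + ((B + B*a)*(B - 3) + B) = -2 + ((B + B*a)*(-3 + B) + B) = -2 + ((-3 + B)*(B + B*a) + B) = -2 + (B + (-3 + B)*(B + B*a)) = -2 + B + (-3 + B)*(B + B*a))
1601*V(A(-4), 1) = 1601*(-2 + 1² - 2*1 + (-10 + (-4)² - 3*(-4))*1² - 3*1*(-10 + (-4)² - 3*(-4))) = 1601*(-2 + 1 - 2 + (-10 + 16 + 12)*1 - 3*1*(-10 + 16 + 12)) = 1601*(-2 + 1 - 2 + 18*1 - 3*1*18) = 1601*(-2 + 1 - 2 + 18 - 54) = 1601*(-39) = -62439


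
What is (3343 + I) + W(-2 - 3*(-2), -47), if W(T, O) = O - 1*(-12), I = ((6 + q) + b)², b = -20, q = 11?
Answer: 3317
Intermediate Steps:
I = 9 (I = ((6 + 11) - 20)² = (17 - 20)² = (-3)² = 9)
W(T, O) = 12 + O (W(T, O) = O + 12 = 12 + O)
(3343 + I) + W(-2 - 3*(-2), -47) = (3343 + 9) + (12 - 47) = 3352 - 35 = 3317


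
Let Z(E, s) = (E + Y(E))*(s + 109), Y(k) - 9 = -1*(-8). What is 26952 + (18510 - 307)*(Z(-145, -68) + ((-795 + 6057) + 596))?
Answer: 11130782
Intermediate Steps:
Y(k) = 17 (Y(k) = 9 - 1*(-8) = 9 + 8 = 17)
Z(E, s) = (17 + E)*(109 + s) (Z(E, s) = (E + 17)*(s + 109) = (17 + E)*(109 + s))
26952 + (18510 - 307)*(Z(-145, -68) + ((-795 + 6057) + 596)) = 26952 + (18510 - 307)*((1853 + 17*(-68) + 109*(-145) - 145*(-68)) + ((-795 + 6057) + 596)) = 26952 + 18203*((1853 - 1156 - 15805 + 9860) + (5262 + 596)) = 26952 + 18203*(-5248 + 5858) = 26952 + 18203*610 = 26952 + 11103830 = 11130782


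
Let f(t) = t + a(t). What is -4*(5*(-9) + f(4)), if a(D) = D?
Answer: 148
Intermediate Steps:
f(t) = 2*t (f(t) = t + t = 2*t)
-4*(5*(-9) + f(4)) = -4*(5*(-9) + 2*4) = -4*(-45 + 8) = -4*(-37) = 148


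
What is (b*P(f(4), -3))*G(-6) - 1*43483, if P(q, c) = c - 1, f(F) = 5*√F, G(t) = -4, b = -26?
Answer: -43899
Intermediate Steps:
P(q, c) = -1 + c
(b*P(f(4), -3))*G(-6) - 1*43483 = -26*(-1 - 3)*(-4) - 1*43483 = -26*(-4)*(-4) - 43483 = 104*(-4) - 43483 = -416 - 43483 = -43899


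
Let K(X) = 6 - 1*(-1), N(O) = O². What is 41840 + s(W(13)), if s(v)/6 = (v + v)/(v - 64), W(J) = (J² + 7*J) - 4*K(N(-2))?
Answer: 292996/7 ≈ 41857.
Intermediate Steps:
K(X) = 7 (K(X) = 6 + 1 = 7)
W(J) = -28 + J² + 7*J (W(J) = (J² + 7*J) - 4*7 = (J² + 7*J) - 28 = -28 + J² + 7*J)
s(v) = 12*v/(-64 + v) (s(v) = 6*((v + v)/(v - 64)) = 6*((2*v)/(-64 + v)) = 6*(2*v/(-64 + v)) = 12*v/(-64 + v))
41840 + s(W(13)) = 41840 + 12*(-28 + 13² + 7*13)/(-64 + (-28 + 13² + 7*13)) = 41840 + 12*(-28 + 169 + 91)/(-64 + (-28 + 169 + 91)) = 41840 + 12*232/(-64 + 232) = 41840 + 12*232/168 = 41840 + 12*232*(1/168) = 41840 + 116/7 = 292996/7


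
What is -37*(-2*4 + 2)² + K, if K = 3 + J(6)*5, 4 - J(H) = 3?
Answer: -1324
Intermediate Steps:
J(H) = 1 (J(H) = 4 - 1*3 = 4 - 3 = 1)
K = 8 (K = 3 + 1*5 = 3 + 5 = 8)
-37*(-2*4 + 2)² + K = -37*(-2*4 + 2)² + 8 = -37*(-8 + 2)² + 8 = -37*(-6)² + 8 = -37*36 + 8 = -1332 + 8 = -1324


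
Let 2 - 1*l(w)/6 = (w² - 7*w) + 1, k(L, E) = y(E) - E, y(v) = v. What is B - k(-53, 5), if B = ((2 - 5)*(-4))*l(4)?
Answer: 936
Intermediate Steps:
k(L, E) = 0 (k(L, E) = E - E = 0)
l(w) = 6 - 6*w² + 42*w (l(w) = 12 - 6*((w² - 7*w) + 1) = 12 - 6*(1 + w² - 7*w) = 12 + (-6 - 6*w² + 42*w) = 6 - 6*w² + 42*w)
B = 936 (B = ((2 - 5)*(-4))*(6 - 6*4² + 42*4) = (-3*(-4))*(6 - 6*16 + 168) = 12*(6 - 96 + 168) = 12*78 = 936)
B - k(-53, 5) = 936 - 1*0 = 936 + 0 = 936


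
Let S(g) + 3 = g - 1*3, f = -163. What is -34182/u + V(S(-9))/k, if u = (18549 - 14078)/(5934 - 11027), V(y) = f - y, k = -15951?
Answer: 2776893120334/71316921 ≈ 38937.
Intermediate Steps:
S(g) = -6 + g (S(g) = -3 + (g - 1*3) = -3 + (g - 3) = -3 + (-3 + g) = -6 + g)
V(y) = -163 - y
u = -4471/5093 (u = 4471/(-5093) = 4471*(-1/5093) = -4471/5093 ≈ -0.87787)
-34182/u + V(S(-9))/k = -34182/(-4471/5093) + (-163 - (-6 - 9))/(-15951) = -34182*(-5093/4471) + (-163 - 1*(-15))*(-1/15951) = 174088926/4471 + (-163 + 15)*(-1/15951) = 174088926/4471 - 148*(-1/15951) = 174088926/4471 + 148/15951 = 2776893120334/71316921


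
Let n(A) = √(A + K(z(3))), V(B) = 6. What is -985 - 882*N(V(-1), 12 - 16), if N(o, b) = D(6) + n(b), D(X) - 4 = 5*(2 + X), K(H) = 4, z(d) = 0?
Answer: -39793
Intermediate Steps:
D(X) = 14 + 5*X (D(X) = 4 + 5*(2 + X) = 4 + (10 + 5*X) = 14 + 5*X)
n(A) = √(4 + A) (n(A) = √(A + 4) = √(4 + A))
N(o, b) = 44 + √(4 + b) (N(o, b) = (14 + 5*6) + √(4 + b) = (14 + 30) + √(4 + b) = 44 + √(4 + b))
-985 - 882*N(V(-1), 12 - 16) = -985 - 882*(44 + √(4 + (12 - 16))) = -985 - 882*(44 + √(4 - 4)) = -985 - 882*(44 + √0) = -985 - 882*(44 + 0) = -985 - 882*44 = -985 - 38808 = -39793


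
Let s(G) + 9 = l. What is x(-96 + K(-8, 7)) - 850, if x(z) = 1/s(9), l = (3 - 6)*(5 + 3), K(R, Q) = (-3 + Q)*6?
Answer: -28051/33 ≈ -850.03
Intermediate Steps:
K(R, Q) = -18 + 6*Q
l = -24 (l = -3*8 = -24)
s(G) = -33 (s(G) = -9 - 24 = -33)
x(z) = -1/33 (x(z) = 1/(-33) = -1/33)
x(-96 + K(-8, 7)) - 850 = -1/33 - 850 = -28051/33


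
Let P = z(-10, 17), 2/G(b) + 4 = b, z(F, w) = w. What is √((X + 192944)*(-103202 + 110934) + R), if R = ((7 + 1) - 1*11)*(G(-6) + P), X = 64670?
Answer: 2*√12449196235/5 ≈ 44630.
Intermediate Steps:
G(b) = 2/(-4 + b)
P = 17
R = -252/5 (R = ((7 + 1) - 1*11)*(2/(-4 - 6) + 17) = (8 - 11)*(2/(-10) + 17) = -3*(2*(-⅒) + 17) = -3*(-⅕ + 17) = -3*84/5 = -252/5 ≈ -50.400)
√((X + 192944)*(-103202 + 110934) + R) = √((64670 + 192944)*(-103202 + 110934) - 252/5) = √(257614*7732 - 252/5) = √(1991871448 - 252/5) = √(9959356988/5) = 2*√12449196235/5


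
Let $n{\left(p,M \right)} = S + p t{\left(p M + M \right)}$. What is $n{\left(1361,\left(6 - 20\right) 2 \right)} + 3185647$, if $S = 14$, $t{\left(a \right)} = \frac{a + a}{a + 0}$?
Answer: $3188383$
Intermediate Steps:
$t{\left(a \right)} = 2$ ($t{\left(a \right)} = \frac{2 a}{a} = 2$)
$n{\left(p,M \right)} = 14 + 2 p$ ($n{\left(p,M \right)} = 14 + p 2 = 14 + 2 p$)
$n{\left(1361,\left(6 - 20\right) 2 \right)} + 3185647 = \left(14 + 2 \cdot 1361\right) + 3185647 = \left(14 + 2722\right) + 3185647 = 2736 + 3185647 = 3188383$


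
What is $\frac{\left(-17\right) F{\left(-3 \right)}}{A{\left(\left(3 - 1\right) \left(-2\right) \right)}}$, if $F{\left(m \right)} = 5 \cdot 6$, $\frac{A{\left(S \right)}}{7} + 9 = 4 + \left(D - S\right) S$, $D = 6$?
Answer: $\frac{34}{21} \approx 1.619$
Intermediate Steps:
$A{\left(S \right)} = -35 + 7 S \left(6 - S\right)$ ($A{\left(S \right)} = -63 + 7 \left(4 + \left(6 - S\right) S\right) = -63 + 7 \left(4 + S \left(6 - S\right)\right) = -63 + \left(28 + 7 S \left(6 - S\right)\right) = -35 + 7 S \left(6 - S\right)$)
$F{\left(m \right)} = 30$
$\frac{\left(-17\right) F{\left(-3 \right)}}{A{\left(\left(3 - 1\right) \left(-2\right) \right)}} = \frac{\left(-17\right) 30}{-35 - 7 \left(\left(3 - 1\right) \left(-2\right)\right)^{2} + 42 \left(3 - 1\right) \left(-2\right)} = - \frac{510}{-35 - 7 \left(2 \left(-2\right)\right)^{2} + 42 \cdot 2 \left(-2\right)} = - \frac{510}{-35 - 7 \left(-4\right)^{2} + 42 \left(-4\right)} = - \frac{510}{-35 - 112 - 168} = - \frac{510}{-315} = \left(-510\right) \left(- \frac{1}{315}\right) = \frac{34}{21}$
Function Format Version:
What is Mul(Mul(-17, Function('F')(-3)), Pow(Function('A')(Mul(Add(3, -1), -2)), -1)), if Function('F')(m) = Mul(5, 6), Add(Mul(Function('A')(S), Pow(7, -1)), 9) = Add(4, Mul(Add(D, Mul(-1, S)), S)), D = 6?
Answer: Rational(34, 21) ≈ 1.6190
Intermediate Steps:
Function('A')(S) = Add(-35, Mul(7, S, Add(6, Mul(-1, S)))) (Function('A')(S) = Add(-63, Mul(7, Add(4, Mul(Add(6, Mul(-1, S)), S)))) = Add(-63, Mul(7, Add(4, Mul(S, Add(6, Mul(-1, S)))))) = Add(-63, Add(28, Mul(7, S, Add(6, Mul(-1, S))))) = Add(-35, Mul(7, S, Add(6, Mul(-1, S)))))
Function('F')(m) = 30
Mul(Mul(-17, Function('F')(-3)), Pow(Function('A')(Mul(Add(3, -1), -2)), -1)) = Mul(Mul(-17, 30), Pow(Add(-35, Mul(-7, Pow(Mul(Add(3, -1), -2), 2)), Mul(42, Mul(Add(3, -1), -2))), -1)) = Mul(-510, Pow(Add(-35, Mul(-7, Pow(Mul(2, -2), 2)), Mul(42, Mul(2, -2))), -1)) = Mul(-510, Pow(Add(-35, Mul(-7, Pow(-4, 2)), Mul(42, -4)), -1)) = Mul(-510, Pow(Add(-35, Mul(-7, 16), -168), -1)) = Mul(-510, Pow(Add(-35, -112, -168), -1)) = Mul(-510, Pow(-315, -1)) = Mul(-510, Rational(-1, 315)) = Rational(34, 21)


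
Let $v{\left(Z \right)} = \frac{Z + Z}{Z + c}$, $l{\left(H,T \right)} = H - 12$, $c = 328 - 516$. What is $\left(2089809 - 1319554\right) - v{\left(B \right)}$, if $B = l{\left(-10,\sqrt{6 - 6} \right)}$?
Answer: $\frac{80876753}{105} \approx 7.7026 \cdot 10^{5}$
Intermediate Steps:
$c = -188$
$l{\left(H,T \right)} = -12 + H$ ($l{\left(H,T \right)} = H - 12 = -12 + H$)
$B = -22$ ($B = -12 - 10 = -22$)
$v{\left(Z \right)} = \frac{2 Z}{-188 + Z}$ ($v{\left(Z \right)} = \frac{Z + Z}{Z - 188} = \frac{2 Z}{-188 + Z}$)
$\left(2089809 - 1319554\right) - v{\left(B \right)} = \left(2089809 - 1319554\right) - 2 \left(-22\right) \frac{1}{-188 - 22} = 770255 - 2 \left(-22\right) \frac{1}{-210} = 770255 - 2 \left(-22\right) \left(- \frac{1}{210}\right) = 770255 - \frac{22}{105} = \frac{80876753}{105}$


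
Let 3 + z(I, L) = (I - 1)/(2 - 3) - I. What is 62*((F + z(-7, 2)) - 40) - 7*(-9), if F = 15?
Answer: -743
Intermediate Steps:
z(I, L) = -2 - 2*I (z(I, L) = -3 + ((I - 1)/(2 - 3) - I) = -3 + ((-1 + I)/(-1) - I) = -3 + ((-1 + I)*(-1) - I) = -3 + ((1 - I) - I) = -3 + (1 - 2*I) = -2 - 2*I)
62*((F + z(-7, 2)) - 40) - 7*(-9) = 62*((15 + (-2 - 2*(-7))) - 40) - 7*(-9) = 62*((15 + (-2 + 14)) - 40) + 63 = 62*((15 + 12) - 40) + 63 = 62*(27 - 40) + 63 = 62*(-13) + 63 = -806 + 63 = -743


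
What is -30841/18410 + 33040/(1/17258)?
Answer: 10497461500359/18410 ≈ 5.7020e+8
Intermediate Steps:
-30841/18410 + 33040/(1/17258) = -30841*1/18410 + 33040/(1/17258) = -30841/18410 + 33040*17258 = -30841/18410 + 570204320 = 10497461500359/18410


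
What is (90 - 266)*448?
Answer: -78848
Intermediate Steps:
(90 - 266)*448 = -176*448 = -78848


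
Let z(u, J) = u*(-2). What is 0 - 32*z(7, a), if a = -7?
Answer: 448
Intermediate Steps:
z(u, J) = -2*u
0 - 32*z(7, a) = 0 - (-64)*7 = 0 - 32*(-14) = 0 + 448 = 448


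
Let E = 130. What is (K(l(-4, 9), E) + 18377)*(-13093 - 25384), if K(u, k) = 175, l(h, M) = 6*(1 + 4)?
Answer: -713825304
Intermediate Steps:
l(h, M) = 30 (l(h, M) = 6*5 = 30)
(K(l(-4, 9), E) + 18377)*(-13093 - 25384) = (175 + 18377)*(-13093 - 25384) = 18552*(-38477) = -713825304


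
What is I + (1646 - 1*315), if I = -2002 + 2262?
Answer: 1591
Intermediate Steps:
I = 260
I + (1646 - 1*315) = 260 + (1646 - 1*315) = 260 + (1646 - 315) = 260 + 1331 = 1591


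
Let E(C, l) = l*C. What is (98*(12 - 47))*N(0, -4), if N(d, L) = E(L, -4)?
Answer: -54880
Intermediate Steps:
E(C, l) = C*l
N(d, L) = -4*L (N(d, L) = L*(-4) = -4*L)
(98*(12 - 47))*N(0, -4) = (98*(12 - 47))*(-4*(-4)) = (98*(-35))*16 = -3430*16 = -54880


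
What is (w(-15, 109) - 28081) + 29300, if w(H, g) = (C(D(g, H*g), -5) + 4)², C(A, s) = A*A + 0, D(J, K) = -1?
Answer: 1244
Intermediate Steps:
C(A, s) = A² (C(A, s) = A² + 0 = A²)
w(H, g) = 25 (w(H, g) = ((-1)² + 4)² = (1 + 4)² = 5² = 25)
(w(-15, 109) - 28081) + 29300 = (25 - 28081) + 29300 = -28056 + 29300 = 1244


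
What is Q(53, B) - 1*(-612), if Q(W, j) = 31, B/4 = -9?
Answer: 643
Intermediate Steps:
B = -36 (B = 4*(-9) = -36)
Q(53, B) - 1*(-612) = 31 - 1*(-612) = 31 + 612 = 643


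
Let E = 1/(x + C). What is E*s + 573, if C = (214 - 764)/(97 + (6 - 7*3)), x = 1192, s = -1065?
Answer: 9267472/16199 ≈ 572.10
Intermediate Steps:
C = -275/41 (C = -550/(97 + (6 - 21)) = -550/(97 - 15) = -550/82 = -550*1/82 = -275/41 ≈ -6.7073)
E = 41/48597 (E = 1/(1192 - 275/41) = 1/(48597/41) = 41/48597 ≈ 0.00084367)
E*s + 573 = (41/48597)*(-1065) + 573 = -14555/16199 + 573 = 9267472/16199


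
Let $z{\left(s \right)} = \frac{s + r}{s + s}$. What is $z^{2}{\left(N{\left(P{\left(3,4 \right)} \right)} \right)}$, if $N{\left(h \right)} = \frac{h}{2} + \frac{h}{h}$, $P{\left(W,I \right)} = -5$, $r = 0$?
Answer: $\frac{1}{4} \approx 0.25$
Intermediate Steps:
$N{\left(h \right)} = 1 + \frac{h}{2}$ ($N{\left(h \right)} = h \frac{1}{2} + 1 = \frac{h}{2} + 1 = 1 + \frac{h}{2}$)
$z{\left(s \right)} = \frac{1}{2}$ ($z{\left(s \right)} = \frac{s + 0}{s + s} = \frac{s}{2 s} = s \frac{1}{2 s} = \frac{1}{2}$)
$z^{2}{\left(N{\left(P{\left(3,4 \right)} \right)} \right)} = \left(\frac{1}{2}\right)^{2} = \frac{1}{4}$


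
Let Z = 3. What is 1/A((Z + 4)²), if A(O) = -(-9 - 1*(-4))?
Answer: ⅕ ≈ 0.20000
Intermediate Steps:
A(O) = 5 (A(O) = -(-9 + 4) = -1*(-5) = 5)
1/A((Z + 4)²) = 1/5 = ⅕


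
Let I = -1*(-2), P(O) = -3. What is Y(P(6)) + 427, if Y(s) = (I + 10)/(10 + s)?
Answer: 3001/7 ≈ 428.71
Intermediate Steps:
I = 2
Y(s) = 12/(10 + s) (Y(s) = (2 + 10)/(10 + s) = 12/(10 + s))
Y(P(6)) + 427 = 12/(10 - 3) + 427 = 12/7 + 427 = 3001/7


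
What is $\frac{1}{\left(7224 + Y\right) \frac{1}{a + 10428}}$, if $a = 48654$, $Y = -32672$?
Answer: $- \frac{29541}{12724} \approx -2.3217$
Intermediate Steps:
$\frac{1}{\left(7224 + Y\right) \frac{1}{a + 10428}} = \frac{1}{\left(7224 - 32672\right) \frac{1}{48654 + 10428}} = \frac{1}{\left(-25448\right) \frac{1}{59082}} = \frac{1}{- \frac{12724}{29541}} = - \frac{29541}{12724}$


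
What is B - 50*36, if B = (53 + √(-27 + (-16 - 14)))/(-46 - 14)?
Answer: -108053/60 - I*√57/60 ≈ -1800.9 - 0.12583*I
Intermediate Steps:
B = -53/60 - I*√57/60 (B = (53 + √(-27 - 30))/(-60) = (53 + √(-57))*(-1/60) = (53 + I*√57)*(-1/60) = -53/60 - I*√57/60 ≈ -0.88333 - 0.12583*I)
B - 50*36 = (-53/60 - I*√57/60) - 50*36 = (-53/60 - I*√57/60) - 1800 = -108053/60 - I*√57/60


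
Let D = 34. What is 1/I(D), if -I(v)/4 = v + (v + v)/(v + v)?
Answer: -1/140 ≈ -0.0071429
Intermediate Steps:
I(v) = -4 - 4*v (I(v) = -4*(v + (v + v)/(v + v)) = -4*(v + (2*v)/((2*v))) = -4*(v + (2*v)*(1/(2*v))) = -4*(v + 1) = -4*(1 + v) = -4 - 4*v)
1/I(D) = 1/(-4 - 4*34) = 1/(-4 - 136) = 1/(-140) = -1/140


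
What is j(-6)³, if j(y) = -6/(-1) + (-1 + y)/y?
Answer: 79507/216 ≈ 368.09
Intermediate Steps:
j(y) = 6 + (-1 + y)/y (j(y) = -6*(-1) + (-1 + y)/y = 6 + (-1 + y)/y)
j(-6)³ = (7 - 1/(-6))³ = (7 - 1*(-⅙))³ = (7 + ⅙)³ = (43/6)³ = 79507/216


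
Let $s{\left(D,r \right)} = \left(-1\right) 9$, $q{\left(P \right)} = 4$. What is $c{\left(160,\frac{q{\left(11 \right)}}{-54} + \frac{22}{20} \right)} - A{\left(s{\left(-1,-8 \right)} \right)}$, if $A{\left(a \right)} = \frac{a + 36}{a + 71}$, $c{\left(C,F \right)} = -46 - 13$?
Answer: $- \frac{3685}{62} \approx -59.435$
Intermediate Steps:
$c{\left(C,F \right)} = -59$ ($c{\left(C,F \right)} = -46 - 13 = -59$)
$s{\left(D,r \right)} = -9$
$A{\left(a \right)} = \frac{36 + a}{71 + a}$
$c{\left(160,\frac{q{\left(11 \right)}}{-54} + \frac{22}{20} \right)} - A{\left(s{\left(-1,-8 \right)} \right)} = -59 - \frac{36 - 9}{71 - 9} = -59 - \frac{1}{62} \cdot 27 = -59 - \frac{27}{62} = - \frac{3685}{62}$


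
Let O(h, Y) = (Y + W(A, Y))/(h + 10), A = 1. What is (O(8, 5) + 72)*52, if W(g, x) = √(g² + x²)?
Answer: 33826/9 + 26*√26/9 ≈ 3773.2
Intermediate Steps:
O(h, Y) = (Y + √(1 + Y²))/(10 + h) (O(h, Y) = (Y + √(1² + Y²))/(h + 10) = (Y + √(1 + Y²))/(10 + h))
(O(8, 5) + 72)*52 = ((5 + √(1 + 5²))/(10 + 8) + 72)*52 = ((5 + √(1 + 25))/18 + 72)*52 = ((5 + √26)/18 + 72)*52 = ((5/18 + √26/18) + 72)*52 = (1301/18 + √26/18)*52 = 33826/9 + 26*√26/9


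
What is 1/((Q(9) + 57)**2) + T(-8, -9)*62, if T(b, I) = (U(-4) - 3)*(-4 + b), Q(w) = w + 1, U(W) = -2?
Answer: 16699081/4489 ≈ 3720.0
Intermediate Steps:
Q(w) = 1 + w
T(b, I) = 20 - 5*b (T(b, I) = (-2 - 3)*(-4 + b) = -5*(-4 + b) = 20 - 5*b)
1/((Q(9) + 57)**2) + T(-8, -9)*62 = 1/(((1 + 9) + 57)**2) + (20 - 5*(-8))*62 = 1/((10 + 57)**2) + (20 + 40)*62 = 1/(67**2) + 60*62 = 1/4489 + 3720 = 16699081/4489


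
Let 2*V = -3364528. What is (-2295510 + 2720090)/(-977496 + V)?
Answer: -21229/132988 ≈ -0.15963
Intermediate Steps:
V = -1682264 (V = (½)*(-3364528) = -1682264)
(-2295510 + 2720090)/(-977496 + V) = (-2295510 + 2720090)/(-977496 - 1682264) = 424580/(-2659760) = 424580*(-1/2659760) = -21229/132988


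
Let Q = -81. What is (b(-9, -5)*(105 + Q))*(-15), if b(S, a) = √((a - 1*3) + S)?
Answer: -360*I*√17 ≈ -1484.3*I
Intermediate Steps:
b(S, a) = √(-3 + S + a) (b(S, a) = √((a - 3) + S) = √((-3 + a) + S) = √(-3 + S + a))
(b(-9, -5)*(105 + Q))*(-15) = (√(-3 - 9 - 5)*(105 - 81))*(-15) = (√(-17)*24)*(-15) = ((I*√17)*24)*(-15) = (24*I*√17)*(-15) = -360*I*√17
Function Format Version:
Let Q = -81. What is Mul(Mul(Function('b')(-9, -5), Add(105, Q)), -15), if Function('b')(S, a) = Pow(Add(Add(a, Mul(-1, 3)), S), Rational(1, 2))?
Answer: Mul(-360, I, Pow(17, Rational(1, 2))) ≈ Mul(-1484.3, I)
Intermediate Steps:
Function('b')(S, a) = Pow(Add(-3, S, a), Rational(1, 2)) (Function('b')(S, a) = Pow(Add(Add(a, -3), S), Rational(1, 2)) = Pow(Add(Add(-3, a), S), Rational(1, 2)) = Pow(Add(-3, S, a), Rational(1, 2)))
Mul(Mul(Function('b')(-9, -5), Add(105, Q)), -15) = Mul(Mul(Pow(Add(-3, -9, -5), Rational(1, 2)), Add(105, -81)), -15) = Mul(Mul(Pow(-17, Rational(1, 2)), 24), -15) = Mul(Mul(Mul(I, Pow(17, Rational(1, 2))), 24), -15) = Mul(Mul(24, I, Pow(17, Rational(1, 2))), -15) = Mul(-360, I, Pow(17, Rational(1, 2)))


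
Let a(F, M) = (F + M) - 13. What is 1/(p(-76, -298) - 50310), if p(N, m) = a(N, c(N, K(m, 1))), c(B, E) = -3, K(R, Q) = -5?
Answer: -1/50402 ≈ -1.9840e-5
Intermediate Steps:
a(F, M) = -13 + F + M
p(N, m) = -16 + N (p(N, m) = -13 + N - 3 = -16 + N)
1/(p(-76, -298) - 50310) = 1/((-16 - 76) - 50310) = 1/(-92 - 50310) = 1/(-50402) = -1/50402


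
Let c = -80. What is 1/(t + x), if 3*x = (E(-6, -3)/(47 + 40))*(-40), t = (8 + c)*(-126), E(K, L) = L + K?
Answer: 29/263128 ≈ 0.00011021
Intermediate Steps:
E(K, L) = K + L
t = 9072 (t = (8 - 80)*(-126) = -72*(-126) = 9072)
x = 40/29 (x = (((-6 - 3)/(47 + 40))*(-40))/3 = ((-9/87)*(-40))/3 = (((1/87)*(-9))*(-40))/3 = (-3/29*(-40))/3 = (1/3)*(120/29) = 40/29 ≈ 1.3793)
1/(t + x) = 1/(9072 + 40/29) = 1/(263128/29) = 29/263128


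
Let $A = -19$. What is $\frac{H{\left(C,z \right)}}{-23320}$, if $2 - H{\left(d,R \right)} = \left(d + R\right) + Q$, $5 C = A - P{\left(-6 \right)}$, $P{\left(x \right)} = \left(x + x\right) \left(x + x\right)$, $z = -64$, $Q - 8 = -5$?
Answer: $- \frac{239}{58300} \approx -0.0040995$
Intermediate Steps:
$Q = 3$ ($Q = 8 - 5 = 3$)
$P{\left(x \right)} = 4 x^{2}$ ($P{\left(x \right)} = 2 x 2 x = 4 x^{2}$)
$C = - \frac{163}{5}$ ($C = \frac{-19 - 4 \left(-6\right)^{2}}{5} = \frac{-19 - 4 \cdot 36}{5} = \frac{-19 - 144}{5} = \frac{1}{5} \left(-163\right) = - \frac{163}{5} \approx -32.6$)
$H{\left(d,R \right)} = -1 - R - d$ ($H{\left(d,R \right)} = 2 - \left(\left(d + R\right) + 3\right) = 2 - \left(\left(R + d\right) + 3\right) = 2 - \left(3 + R + d\right) = -1 - R - d$)
$\frac{H{\left(C,z \right)}}{-23320} = \frac{-1 - -64 - - \frac{163}{5}}{-23320} = \left(-1 + 64 + \frac{163}{5}\right) \left(- \frac{1}{23320}\right) = \frac{478}{5} \left(- \frac{1}{23320}\right) = - \frac{239}{58300}$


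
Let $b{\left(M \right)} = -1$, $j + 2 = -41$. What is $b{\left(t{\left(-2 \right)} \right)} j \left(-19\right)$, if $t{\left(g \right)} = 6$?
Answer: $-817$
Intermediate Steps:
$j = -43$ ($j = -2 - 41 = -43$)
$b{\left(t{\left(-2 \right)} \right)} j \left(-19\right) = \left(-1\right) \left(-43\right) \left(-19\right) = 43 \left(-19\right) = -817$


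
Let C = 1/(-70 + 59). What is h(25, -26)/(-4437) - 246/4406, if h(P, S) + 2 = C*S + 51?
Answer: -7247956/107521821 ≈ -0.067409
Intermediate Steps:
C = -1/11 (C = 1/(-11) = -1/11 ≈ -0.090909)
h(P, S) = 49 - S/11 (h(P, S) = -2 + (-S/11 + 51) = -2 + (51 - S/11) = 49 - S/11)
h(25, -26)/(-4437) - 246/4406 = (49 - 1/11*(-26))/(-4437) - 246/4406 = (49 + 26/11)*(-1/4437) - 246*1/4406 = (565/11)*(-1/4437) - 123/2203 = -565/48807 - 123/2203 = -7247956/107521821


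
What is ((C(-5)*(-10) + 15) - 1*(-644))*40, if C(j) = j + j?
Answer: 30360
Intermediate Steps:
C(j) = 2*j
((C(-5)*(-10) + 15) - 1*(-644))*40 = (((2*(-5))*(-10) + 15) - 1*(-644))*40 = ((-10*(-10) + 15) + 644)*40 = ((100 + 15) + 644)*40 = (115 + 644)*40 = 759*40 = 30360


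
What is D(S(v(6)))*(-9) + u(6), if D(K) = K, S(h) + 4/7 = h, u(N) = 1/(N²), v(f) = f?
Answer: -12305/252 ≈ -48.829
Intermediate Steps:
u(N) = N⁻²
S(h) = -4/7 + h
D(S(v(6)))*(-9) + u(6) = (-4/7 + 6)*(-9) + 6⁻² = (38/7)*(-9) + 1/36 = -342/7 + 1/36 = -12305/252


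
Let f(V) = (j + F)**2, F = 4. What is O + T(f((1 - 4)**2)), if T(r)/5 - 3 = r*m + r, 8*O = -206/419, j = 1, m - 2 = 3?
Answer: 1282037/1676 ≈ 764.94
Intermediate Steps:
m = 5 (m = 2 + 3 = 5)
O = -103/1676 (O = (-206/419)/8 = (-206*1/419)/8 = (1/8)*(-206/419) = -103/1676 ≈ -0.061456)
f(V) = 25 (f(V) = (1 + 4)**2 = 5**2 = 25)
T(r) = 15 + 30*r (T(r) = 15 + 5*(r*5 + r) = 15 + 5*(5*r + r) = 15 + 5*(6*r) = 15 + 30*r)
O + T(f((1 - 4)**2)) = -103/1676 + (15 + 30*25) = -103/1676 + (15 + 750) = -103/1676 + 765 = 1282037/1676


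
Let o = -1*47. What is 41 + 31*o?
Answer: -1416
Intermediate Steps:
o = -47
41 + 31*o = 41 + 31*(-47) = 41 - 1457 = -1416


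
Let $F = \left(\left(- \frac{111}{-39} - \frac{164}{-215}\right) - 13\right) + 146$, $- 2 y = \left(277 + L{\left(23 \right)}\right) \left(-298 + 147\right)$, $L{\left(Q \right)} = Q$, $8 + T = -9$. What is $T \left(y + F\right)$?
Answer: $- \frac{1082705724}{2795} \approx -3.8737 \cdot 10^{5}$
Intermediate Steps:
$T = -17$ ($T = -8 - 9 = -17$)
$y = 22650$ ($y = - \frac{\left(277 + 23\right) \left(-298 + 147\right)}{2} = - \frac{300 \left(-151\right)}{2} = \left(- \frac{1}{2}\right) \left(-45300\right) = 22650$)
$F = \frac{381822}{2795}$ ($F = \left(\left(\left(-111\right) \left(- \frac{1}{39}\right) - - \frac{164}{215}\right) - 13\right) + 146 = \left(\left(\frac{37}{13} + \frac{164}{215}\right) - 13\right) + 146 = \left(\frac{10087}{2795} - 13\right) + 146 = - \frac{26248}{2795} + 146 = \frac{381822}{2795} \approx 136.61$)
$T \left(y + F\right) = - 17 \left(22650 + \frac{381822}{2795}\right) = \left(-17\right) \frac{63688572}{2795} = - \frac{1082705724}{2795}$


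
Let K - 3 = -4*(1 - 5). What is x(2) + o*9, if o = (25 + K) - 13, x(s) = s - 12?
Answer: 269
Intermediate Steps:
x(s) = -12 + s
K = 19 (K = 3 - 4*(1 - 5) = 3 - 4*(-4) = 3 + 16 = 19)
o = 31 (o = (25 + 19) - 13 = 44 - 13 = 31)
x(2) + o*9 = (-12 + 2) + 31*9 = -10 + 279 = 269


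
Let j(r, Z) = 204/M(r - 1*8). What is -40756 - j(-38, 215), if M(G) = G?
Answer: -937286/23 ≈ -40752.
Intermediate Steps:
j(r, Z) = 204/(-8 + r) (j(r, Z) = 204/(r - 1*8) = 204/(r - 8) = 204/(-8 + r))
-40756 - j(-38, 215) = -40756 - 204/(-8 - 38) = -40756 - 204/(-46) = -40756 - 204*(-1)/46 = -40756 - 1*(-102/23) = -40756 + 102/23 = -937286/23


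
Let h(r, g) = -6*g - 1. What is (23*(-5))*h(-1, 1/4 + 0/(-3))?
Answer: 575/2 ≈ 287.50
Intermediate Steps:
h(r, g) = -1 - 6*g
(23*(-5))*h(-1, 1/4 + 0/(-3)) = (23*(-5))*(-1 - 6*(1/4 + 0/(-3))) = -115*(-1 - 6*(1*(1/4) + 0*(-1/3))) = -115*(-1 - 6*(1/4 + 0)) = -115*(-1 - 6*1/4) = -115*(-1 - 3/2) = -115*(-5/2) = 575/2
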